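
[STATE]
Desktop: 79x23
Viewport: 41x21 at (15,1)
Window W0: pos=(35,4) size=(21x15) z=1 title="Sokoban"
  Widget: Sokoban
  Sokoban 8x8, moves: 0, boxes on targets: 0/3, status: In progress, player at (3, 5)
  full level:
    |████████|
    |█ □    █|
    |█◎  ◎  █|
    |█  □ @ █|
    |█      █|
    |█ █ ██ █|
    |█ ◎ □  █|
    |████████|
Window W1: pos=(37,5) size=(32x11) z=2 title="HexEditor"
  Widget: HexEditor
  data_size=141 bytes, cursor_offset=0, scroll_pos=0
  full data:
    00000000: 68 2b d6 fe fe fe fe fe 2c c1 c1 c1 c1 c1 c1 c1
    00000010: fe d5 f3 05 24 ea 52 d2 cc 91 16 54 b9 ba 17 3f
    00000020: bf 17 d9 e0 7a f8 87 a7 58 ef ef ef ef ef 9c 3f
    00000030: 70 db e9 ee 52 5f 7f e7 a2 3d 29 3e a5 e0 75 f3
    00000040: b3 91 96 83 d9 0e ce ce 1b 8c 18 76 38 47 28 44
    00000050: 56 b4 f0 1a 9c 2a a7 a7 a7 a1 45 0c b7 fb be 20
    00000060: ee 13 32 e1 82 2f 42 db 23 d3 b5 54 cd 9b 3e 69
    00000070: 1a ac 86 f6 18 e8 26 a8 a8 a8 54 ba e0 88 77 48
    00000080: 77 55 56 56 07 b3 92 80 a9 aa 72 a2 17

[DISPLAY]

                                         
                                         
                                         
                    ┏━━━━━━━━━━━━━━━━━━━┓
                    ┃ ┏━━━━━━━━━━━━━━━━━━
                    ┠─┃ HexEditor        
                    ┃█┠──────────────────
                    ┃█┃00000000  68 2b d6
                    ┃█┃00000010  fe d5 f3
                    ┃█┃00000020  bf 17 d9
                    ┃█┃00000030  70 db e9
                    ┃█┃00000040  b3 91 96
                    ┃█┃00000050  56 b4 f0
                    ┃█┃00000060  ee 13 32
                    ┃M┗━━━━━━━━━━━━━━━━━━
                    ┃                   ┃
                    ┃                   ┃
                    ┗━━━━━━━━━━━━━━━━━━━┛
                                         
                                         
                                         


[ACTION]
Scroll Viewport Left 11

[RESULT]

                                         
                                         
                                         
                               ┏━━━━━━━━━
                               ┃ ┏━━━━━━━
                               ┠─┃ HexEdi
                               ┃█┠───────
                               ┃█┃0000000
                               ┃█┃0000001
                               ┃█┃0000002
                               ┃█┃0000003
                               ┃█┃0000004
                               ┃█┃0000005
                               ┃█┃0000006
                               ┃M┗━━━━━━━
                               ┃         
                               ┃         
                               ┗━━━━━━━━━
                                         
                                         
                                         


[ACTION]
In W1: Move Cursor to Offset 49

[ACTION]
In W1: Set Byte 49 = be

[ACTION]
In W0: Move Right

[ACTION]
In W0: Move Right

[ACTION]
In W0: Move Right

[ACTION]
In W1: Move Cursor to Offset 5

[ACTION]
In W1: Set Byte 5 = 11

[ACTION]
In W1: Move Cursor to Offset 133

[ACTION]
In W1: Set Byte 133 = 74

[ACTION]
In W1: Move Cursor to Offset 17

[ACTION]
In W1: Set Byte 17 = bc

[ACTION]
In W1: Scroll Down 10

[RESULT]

                                         
                                         
                                         
                               ┏━━━━━━━━━
                               ┃ ┏━━━━━━━
                               ┠─┃ HexEdi
                               ┃█┠───────
                               ┃█┃0000008
                               ┃█┃       
                               ┃█┃       
                               ┃█┃       
                               ┃█┃       
                               ┃█┃       
                               ┃█┃       
                               ┃M┗━━━━━━━
                               ┃         
                               ┃         
                               ┗━━━━━━━━━
                                         
                                         
                                         


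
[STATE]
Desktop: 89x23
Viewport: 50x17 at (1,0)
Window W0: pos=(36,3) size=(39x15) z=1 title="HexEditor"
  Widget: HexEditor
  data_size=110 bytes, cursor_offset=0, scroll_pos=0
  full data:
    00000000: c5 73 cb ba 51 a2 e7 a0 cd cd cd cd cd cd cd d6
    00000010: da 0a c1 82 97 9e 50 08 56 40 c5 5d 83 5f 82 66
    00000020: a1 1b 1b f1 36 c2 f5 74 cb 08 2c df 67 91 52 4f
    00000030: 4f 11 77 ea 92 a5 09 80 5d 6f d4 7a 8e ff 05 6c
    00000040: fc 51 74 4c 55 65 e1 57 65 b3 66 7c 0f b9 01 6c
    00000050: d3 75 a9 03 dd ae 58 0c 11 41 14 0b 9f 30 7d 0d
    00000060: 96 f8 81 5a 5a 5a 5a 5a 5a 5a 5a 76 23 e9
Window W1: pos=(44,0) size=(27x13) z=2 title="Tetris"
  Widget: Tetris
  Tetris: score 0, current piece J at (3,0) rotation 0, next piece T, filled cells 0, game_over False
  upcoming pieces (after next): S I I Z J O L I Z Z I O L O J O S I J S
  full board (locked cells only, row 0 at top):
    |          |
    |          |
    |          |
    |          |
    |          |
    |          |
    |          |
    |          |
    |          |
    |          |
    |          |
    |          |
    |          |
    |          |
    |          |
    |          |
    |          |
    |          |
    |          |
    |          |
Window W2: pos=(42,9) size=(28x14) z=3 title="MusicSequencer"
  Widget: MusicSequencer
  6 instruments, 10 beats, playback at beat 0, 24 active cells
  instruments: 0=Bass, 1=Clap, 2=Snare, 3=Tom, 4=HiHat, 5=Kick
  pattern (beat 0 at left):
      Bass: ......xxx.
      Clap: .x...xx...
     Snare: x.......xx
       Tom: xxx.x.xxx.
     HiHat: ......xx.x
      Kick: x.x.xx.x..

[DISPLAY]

                                           ┏━━━━━━
                                           ┃ Tetri
                                           ┠──────
                                   ┏━━━━━━━┃      
                                   ┃ HexEdi┃      
                                   ┠───────┃      
                                   ┃0000000┃      
                                   ┃0000001┃      
                                   ┃0000002┃      
                                   ┃00000┏━━━━━━━━
                                   ┃00000┃ MusicSe
                                   ┃00000┠────────
                                   ┃00000┃      ▼1
                                   ┃     ┃  Bass··
                                   ┃     ┃  Clap·█
                                   ┃     ┃ Snare█·
                                   ┃     ┃   Tom██


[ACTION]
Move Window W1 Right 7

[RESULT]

                                                  
                                                  
                                                  
                                   ┏━━━━━━━━━━━━━━
                                   ┃ HexEditor    
                                   ┠──────────────
                                   ┃00000000  C5 7
                                   ┃00000010  da 0
                                   ┃00000020  a1 1
                                   ┃00000┏━━━━━━━━
                                   ┃00000┃ MusicSe
                                   ┃00000┠────────
                                   ┃00000┃      ▼1
                                   ┃     ┃  Bass··
                                   ┃     ┃  Clap·█
                                   ┃     ┃ Snare█·
                                   ┃     ┃   Tom██


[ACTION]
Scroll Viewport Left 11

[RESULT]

                                                  
                                                  
                                                  
                                    ┏━━━━━━━━━━━━━
                                    ┃ HexEditor   
                                    ┠─────────────
                                    ┃00000000  C5 
                                    ┃00000010  da 
                                    ┃00000020  a1 
                                    ┃00000┏━━━━━━━
                                    ┃00000┃ MusicS
                                    ┃00000┠───────
                                    ┃00000┃      ▼
                                    ┃     ┃  Bass·
                                    ┃     ┃  Clap·
                                    ┃     ┃ Snare█
                                    ┃     ┃   Tom█


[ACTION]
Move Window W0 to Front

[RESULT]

                                                  
                                                  
                                                  
                                    ┏━━━━━━━━━━━━━
                                    ┃ HexEditor   
                                    ┠─────────────
                                    ┃00000000  C5 
                                    ┃00000010  da 
                                    ┃00000020  a1 
                                    ┃00000030  4f 
                                    ┃00000040  fc 
                                    ┃00000050  d3 
                                    ┃00000060  96 
                                    ┃             
                                    ┃             
                                    ┃             
                                    ┃             


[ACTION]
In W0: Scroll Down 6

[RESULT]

                                                  
                                                  
                                                  
                                    ┏━━━━━━━━━━━━━
                                    ┃ HexEditor   
                                    ┠─────────────
                                    ┃00000060  96 
                                    ┃             
                                    ┃             
                                    ┃             
                                    ┃             
                                    ┃             
                                    ┃             
                                    ┃             
                                    ┃             
                                    ┃             
                                    ┃             


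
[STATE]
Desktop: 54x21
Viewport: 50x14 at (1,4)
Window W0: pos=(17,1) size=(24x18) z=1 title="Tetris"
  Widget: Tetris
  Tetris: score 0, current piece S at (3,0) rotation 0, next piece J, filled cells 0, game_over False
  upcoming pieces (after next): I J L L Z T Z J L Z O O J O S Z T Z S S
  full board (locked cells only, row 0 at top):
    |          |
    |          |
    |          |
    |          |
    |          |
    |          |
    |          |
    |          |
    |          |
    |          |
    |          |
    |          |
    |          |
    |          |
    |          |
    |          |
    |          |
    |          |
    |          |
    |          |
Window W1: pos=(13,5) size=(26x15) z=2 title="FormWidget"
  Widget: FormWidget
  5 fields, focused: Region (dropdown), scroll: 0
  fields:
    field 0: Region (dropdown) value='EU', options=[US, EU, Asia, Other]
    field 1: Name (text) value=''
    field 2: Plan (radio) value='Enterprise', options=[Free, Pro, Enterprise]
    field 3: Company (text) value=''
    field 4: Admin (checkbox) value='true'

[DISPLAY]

                ┃          │Next:      ┃          
            ┏━━━━━━━━━━━━━━━━━━━━━━━━┓ ┃          
            ┃ FormWidget             ┃ ┃          
            ┠────────────────────────┨ ┃          
            ┃> Region:     [EU     ▼]┃ ┃          
            ┃  Name:       [        ]┃ ┃          
            ┃  Plan:       ( ) Free  ┃ ┃          
            ┃  Company:    [        ]┃ ┃          
            ┃  Admin:      [x]       ┃ ┃          
            ┃                        ┃ ┃          
            ┃                        ┃ ┃          
            ┃                        ┃ ┃          
            ┃                        ┃ ┃          
            ┃                        ┃ ┃          


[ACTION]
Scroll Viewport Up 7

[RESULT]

                                                  
                ┏━━━━━━━━━━━━━━━━━━━━━━┓          
                ┃ Tetris               ┃          
                ┠──────────────────────┨          
                ┃          │Next:      ┃          
            ┏━━━━━━━━━━━━━━━━━━━━━━━━┓ ┃          
            ┃ FormWidget             ┃ ┃          
            ┠────────────────────────┨ ┃          
            ┃> Region:     [EU     ▼]┃ ┃          
            ┃  Name:       [        ]┃ ┃          
            ┃  Plan:       ( ) Free  ┃ ┃          
            ┃  Company:    [        ]┃ ┃          
            ┃  Admin:      [x]       ┃ ┃          
            ┃                        ┃ ┃          


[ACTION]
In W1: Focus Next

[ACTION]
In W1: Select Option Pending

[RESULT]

                                                  
                ┏━━━━━━━━━━━━━━━━━━━━━━┓          
                ┃ Tetris               ┃          
                ┠──────────────────────┨          
                ┃          │Next:      ┃          
            ┏━━━━━━━━━━━━━━━━━━━━━━━━┓ ┃          
            ┃ FormWidget             ┃ ┃          
            ┠────────────────────────┨ ┃          
            ┃  Region:     [EU     ▼]┃ ┃          
            ┃> Name:       [        ]┃ ┃          
            ┃  Plan:       ( ) Free  ┃ ┃          
            ┃  Company:    [        ]┃ ┃          
            ┃  Admin:      [x]       ┃ ┃          
            ┃                        ┃ ┃          


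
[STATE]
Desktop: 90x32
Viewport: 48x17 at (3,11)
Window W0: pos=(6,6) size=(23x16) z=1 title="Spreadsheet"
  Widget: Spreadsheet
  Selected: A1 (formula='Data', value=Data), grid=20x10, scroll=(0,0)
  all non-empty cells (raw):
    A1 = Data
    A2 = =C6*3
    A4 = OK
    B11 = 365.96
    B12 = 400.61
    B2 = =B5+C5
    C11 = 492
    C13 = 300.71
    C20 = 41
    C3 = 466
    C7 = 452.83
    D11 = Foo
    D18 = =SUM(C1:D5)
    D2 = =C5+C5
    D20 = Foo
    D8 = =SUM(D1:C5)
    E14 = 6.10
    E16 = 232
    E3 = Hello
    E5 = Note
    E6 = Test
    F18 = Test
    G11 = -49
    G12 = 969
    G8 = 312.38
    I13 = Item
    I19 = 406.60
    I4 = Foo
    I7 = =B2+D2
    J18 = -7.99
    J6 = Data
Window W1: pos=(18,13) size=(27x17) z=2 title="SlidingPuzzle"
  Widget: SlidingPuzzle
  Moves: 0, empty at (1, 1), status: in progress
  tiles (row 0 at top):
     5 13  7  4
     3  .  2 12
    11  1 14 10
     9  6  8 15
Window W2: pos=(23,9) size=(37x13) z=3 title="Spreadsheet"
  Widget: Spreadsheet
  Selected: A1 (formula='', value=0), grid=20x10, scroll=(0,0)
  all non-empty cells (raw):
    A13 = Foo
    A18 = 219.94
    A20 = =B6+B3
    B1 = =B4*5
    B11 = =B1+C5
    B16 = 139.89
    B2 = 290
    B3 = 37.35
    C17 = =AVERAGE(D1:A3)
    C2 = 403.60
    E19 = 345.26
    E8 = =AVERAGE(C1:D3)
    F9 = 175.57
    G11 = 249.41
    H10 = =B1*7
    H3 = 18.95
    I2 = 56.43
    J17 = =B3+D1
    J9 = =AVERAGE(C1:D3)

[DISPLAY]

   ┃----------------┠───────────────────────────
   ┃  1 [Data]      ┃A1:                        
   ┃  2        ┏━━━━┃       A       B       C   
   ┃  3        ┃ Sli┃---------------------------
   ┃  4 OK     ┠────┃  1      [0]       0       
   ┃  5        ┃┌───┃  2        0     290  403.6
   ┃  6        ┃│  5┃  3        0   37.35       
   ┃  7        ┃├───┃  4        0       0       
   ┃  8        ┃│  3┃  5        0       0       
   ┃  9        ┃├───┃  6        0       0       
   ┗━━━━━━━━━━━┃│ 11┗━━━━━━━━━━━━━━━━━━━━━━━━━━━
               ┃├────┼────┼────┼────┤    ┃      
               ┃│  9 │  6 │  8 │ 15 │    ┃      
               ┃└────┴────┴────┴────┘    ┃      
               ┃Moves: 0                 ┃      
               ┃                         ┃      
               ┃                         ┃      


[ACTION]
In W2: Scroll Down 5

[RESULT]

   ┃----------------┠───────────────────────────
   ┃  1 [Data]      ┃A1:                        
   ┃  2        ┏━━━━┃       A       B       C   
   ┃  3        ┃ Sli┃---------------------------
   ┃  4 OK     ┠────┃  6        0       0       
   ┃  5        ┃┌───┃  7        0       0       
   ┃  6        ┃│  5┃  8        0       0       
   ┃  7        ┃├───┃  9        0       0       
   ┃  8        ┃│  3┃ 10        0       0       
   ┃  9        ┃├───┃ 11        0       0       
   ┗━━━━━━━━━━━┃│ 11┗━━━━━━━━━━━━━━━━━━━━━━━━━━━
               ┃├────┼────┼────┼────┤    ┃      
               ┃│  9 │  6 │  8 │ 15 │    ┃      
               ┃└────┴────┴────┴────┘    ┃      
               ┃Moves: 0                 ┃      
               ┃                         ┃      
               ┃                         ┃      


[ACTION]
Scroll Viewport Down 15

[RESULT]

   ┃  4 OK     ┠────┃  6        0       0       
   ┃  5        ┃┌───┃  7        0       0       
   ┃  6        ┃│  5┃  8        0       0       
   ┃  7        ┃├───┃  9        0       0       
   ┃  8        ┃│  3┃ 10        0       0       
   ┃  9        ┃├───┃ 11        0       0       
   ┗━━━━━━━━━━━┃│ 11┗━━━━━━━━━━━━━━━━━━━━━━━━━━━
               ┃├────┼────┼────┼────┤    ┃      
               ┃│  9 │  6 │  8 │ 15 │    ┃      
               ┃└────┴────┴────┴────┘    ┃      
               ┃Moves: 0                 ┃      
               ┃                         ┃      
               ┃                         ┃      
               ┃                         ┃      
               ┗━━━━━━━━━━━━━━━━━━━━━━━━━┛      
                                                
                                                


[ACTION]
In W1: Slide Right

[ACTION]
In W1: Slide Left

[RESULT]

   ┃  4 OK     ┠────┃  6        0       0       
   ┃  5        ┃┌───┃  7        0       0       
   ┃  6        ┃│  5┃  8        0       0       
   ┃  7        ┃├───┃  9        0       0       
   ┃  8        ┃│  3┃ 10        0       0       
   ┃  9        ┃├───┃ 11        0       0       
   ┗━━━━━━━━━━━┃│ 11┗━━━━━━━━━━━━━━━━━━━━━━━━━━━
               ┃├────┼────┼────┼────┤    ┃      
               ┃│  9 │  6 │  8 │ 15 │    ┃      
               ┃└────┴────┴────┴────┘    ┃      
               ┃Moves: 2                 ┃      
               ┃                         ┃      
               ┃                         ┃      
               ┃                         ┃      
               ┗━━━━━━━━━━━━━━━━━━━━━━━━━┛      
                                                
                                                


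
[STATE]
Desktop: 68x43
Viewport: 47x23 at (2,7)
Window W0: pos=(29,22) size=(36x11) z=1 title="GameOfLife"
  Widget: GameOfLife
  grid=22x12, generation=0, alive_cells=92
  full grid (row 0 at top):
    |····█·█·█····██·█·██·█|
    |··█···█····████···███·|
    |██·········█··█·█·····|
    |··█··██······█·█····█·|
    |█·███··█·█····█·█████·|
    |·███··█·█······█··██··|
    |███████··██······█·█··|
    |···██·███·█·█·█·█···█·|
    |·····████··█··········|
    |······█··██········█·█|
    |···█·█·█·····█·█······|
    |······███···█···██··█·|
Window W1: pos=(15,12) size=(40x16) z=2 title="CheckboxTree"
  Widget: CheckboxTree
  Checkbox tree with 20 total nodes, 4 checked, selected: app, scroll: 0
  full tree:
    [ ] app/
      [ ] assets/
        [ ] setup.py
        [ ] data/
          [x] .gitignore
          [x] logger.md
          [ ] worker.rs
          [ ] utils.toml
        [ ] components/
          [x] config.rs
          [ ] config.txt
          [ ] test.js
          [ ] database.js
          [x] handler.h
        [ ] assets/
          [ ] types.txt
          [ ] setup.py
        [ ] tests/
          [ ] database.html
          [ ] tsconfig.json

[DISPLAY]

                                               
                                               
                                               
                                               
                                               
             ┏━━━━━━━━━━━━━━━━━━━━━━━━━━━━━━━━━
             ┃ CheckboxTree                    
             ┠─────────────────────────────────
             ┃>[-] app/                        
             ┃   [-] assets/                   
             ┃     [ ] setup.py                
             ┃     [-] data/                   
             ┃       [x] .gitignore            
             ┃       [x] logger.md             
             ┃       [ ] worker.rs             
             ┃       [ ] utils.toml            
             ┃     [-] components/             
             ┃       [x] config.rs             
             ┃       [ ] config.txt            
             ┃       [ ] test.js               
             ┗━━━━━━━━━━━━━━━━━━━━━━━━━━━━━━━━━
                           ┃·███··█·█······█··█
                           ┃███████··██······█·


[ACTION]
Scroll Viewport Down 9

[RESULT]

             ┃   [-] assets/                   
             ┃     [ ] setup.py                
             ┃     [-] data/                   
             ┃       [x] .gitignore            
             ┃       [x] logger.md             
             ┃       [ ] worker.rs             
             ┃       [ ] utils.toml            
             ┃     [-] components/             
             ┃       [x] config.rs             
             ┃       [ ] config.txt            
             ┃       [ ] test.js               
             ┗━━━━━━━━━━━━━━━━━━━━━━━━━━━━━━━━━
                           ┃·███··█·█······█··█
                           ┃███████··██······█·
                           ┃···██·███·█·█·█·█··
                           ┃·····████··█·······
                           ┗━━━━━━━━━━━━━━━━━━━
                                               
                                               
                                               
                                               
                                               
                                               


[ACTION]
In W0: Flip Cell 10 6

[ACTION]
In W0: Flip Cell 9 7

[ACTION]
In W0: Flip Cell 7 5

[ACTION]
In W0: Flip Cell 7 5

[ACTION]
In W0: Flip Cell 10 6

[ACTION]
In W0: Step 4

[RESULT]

             ┃   [-] assets/                   
             ┃     [ ] setup.py                
             ┃     [-] data/                   
             ┃       [x] .gitignore            
             ┃       [x] logger.md             
             ┃       [ ] worker.rs             
             ┃       [ ] utils.toml            
             ┃     [-] components/             
             ┃       [x] config.rs             
             ┃       [ ] config.txt            
             ┃       [ ] test.js               
             ┗━━━━━━━━━━━━━━━━━━━━━━━━━━━━━━━━━
                           ┃········█·█···█····
                           ┃··············█···█
                           ┃··········█····█···
                           ┃···················
                           ┗━━━━━━━━━━━━━━━━━━━
                                               
                                               
                                               
                                               
                                               
                                               


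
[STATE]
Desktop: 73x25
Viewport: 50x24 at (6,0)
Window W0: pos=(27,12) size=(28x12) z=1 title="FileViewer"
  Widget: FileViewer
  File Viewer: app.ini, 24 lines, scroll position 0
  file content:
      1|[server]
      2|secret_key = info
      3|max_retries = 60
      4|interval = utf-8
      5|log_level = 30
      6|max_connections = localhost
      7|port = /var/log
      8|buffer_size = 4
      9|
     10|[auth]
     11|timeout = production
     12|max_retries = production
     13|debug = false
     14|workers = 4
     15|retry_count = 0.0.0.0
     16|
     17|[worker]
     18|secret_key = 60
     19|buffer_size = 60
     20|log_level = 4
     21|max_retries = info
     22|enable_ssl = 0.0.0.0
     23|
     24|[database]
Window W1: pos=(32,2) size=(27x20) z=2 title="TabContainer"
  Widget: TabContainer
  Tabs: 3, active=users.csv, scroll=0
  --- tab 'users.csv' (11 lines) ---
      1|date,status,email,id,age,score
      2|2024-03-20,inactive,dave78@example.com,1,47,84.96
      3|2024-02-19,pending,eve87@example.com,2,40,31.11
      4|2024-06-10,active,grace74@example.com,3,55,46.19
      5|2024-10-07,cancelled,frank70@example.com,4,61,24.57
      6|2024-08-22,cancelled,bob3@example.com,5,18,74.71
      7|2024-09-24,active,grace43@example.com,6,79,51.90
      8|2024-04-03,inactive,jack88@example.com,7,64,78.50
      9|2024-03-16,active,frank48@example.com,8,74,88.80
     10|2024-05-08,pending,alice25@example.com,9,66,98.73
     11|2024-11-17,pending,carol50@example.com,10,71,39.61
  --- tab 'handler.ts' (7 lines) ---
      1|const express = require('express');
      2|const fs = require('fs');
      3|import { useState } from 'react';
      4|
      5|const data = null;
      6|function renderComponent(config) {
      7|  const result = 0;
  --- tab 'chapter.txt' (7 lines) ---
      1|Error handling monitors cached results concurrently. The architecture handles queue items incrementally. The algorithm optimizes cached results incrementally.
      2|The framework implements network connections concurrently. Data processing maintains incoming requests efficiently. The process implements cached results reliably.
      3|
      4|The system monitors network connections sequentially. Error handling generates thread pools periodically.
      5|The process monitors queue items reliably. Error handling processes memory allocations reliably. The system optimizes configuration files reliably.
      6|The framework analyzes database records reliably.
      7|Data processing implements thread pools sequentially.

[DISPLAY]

                                                  
                                                  
                          ┏━━━━━━━━━━━━━━━━━━━━━━━
                          ┃ TabContainer          
                          ┠───────────────────────
                          ┃[users.csv]│ handler.ts
                          ┃───────────────────────
                          ┃date,status,email,id,ag
                          ┃2024-03-20,inactive,dav
                          ┃2024-02-19,pending,eve8
                          ┃2024-06-10,active,grace
                          ┃2024-10-07,cancelled,fr
                     ┏━━━━┃2024-08-22,cancelled,bo
                     ┃ Fil┃2024-09-24,active,grace
                     ┠────┃2024-04-03,inactive,jac
                     ┃[ser┃2024-03-16,active,frank
                     ┃secr┃2024-05-08,pending,alic
                     ┃max_┃2024-11-17,pending,caro
                     ┃inte┃                       
                     ┃log_┃                       
                     ┃max_┃                       
                     ┃port┗━━━━━━━━━━━━━━━━━━━━━━━
                     ┃buffer_size = 4          ▼┃ 
                     ┗━━━━━━━━━━━━━━━━━━━━━━━━━━┛ 


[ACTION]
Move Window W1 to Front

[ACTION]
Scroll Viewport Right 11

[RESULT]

                                                  
                                                  
               ┏━━━━━━━━━━━━━━━━━━━━━━━━━┓        
               ┃ TabContainer            ┃        
               ┠─────────────────────────┨        
               ┃[users.csv]│ handler.ts │┃        
               ┃─────────────────────────┃        
               ┃date,status,email,id,age,┃        
               ┃2024-03-20,inactive,dave7┃        
               ┃2024-02-19,pending,eve87@┃        
               ┃2024-06-10,active,grace74┃        
               ┃2024-10-07,cancelled,fran┃        
          ┏━━━━┃2024-08-22,cancelled,bob3┃        
          ┃ Fil┃2024-09-24,active,grace43┃        
          ┠────┃2024-04-03,inactive,jack8┃        
          ┃[ser┃2024-03-16,active,frank48┃        
          ┃secr┃2024-05-08,pending,alice2┃        
          ┃max_┃2024-11-17,pending,carol5┃        
          ┃inte┃                         ┃        
          ┃log_┃                         ┃        
          ┃max_┃                         ┃        
          ┃port┗━━━━━━━━━━━━━━━━━━━━━━━━━┛        
          ┃buffer_size = 4          ▼┃            
          ┗━━━━━━━━━━━━━━━━━━━━━━━━━━┛            


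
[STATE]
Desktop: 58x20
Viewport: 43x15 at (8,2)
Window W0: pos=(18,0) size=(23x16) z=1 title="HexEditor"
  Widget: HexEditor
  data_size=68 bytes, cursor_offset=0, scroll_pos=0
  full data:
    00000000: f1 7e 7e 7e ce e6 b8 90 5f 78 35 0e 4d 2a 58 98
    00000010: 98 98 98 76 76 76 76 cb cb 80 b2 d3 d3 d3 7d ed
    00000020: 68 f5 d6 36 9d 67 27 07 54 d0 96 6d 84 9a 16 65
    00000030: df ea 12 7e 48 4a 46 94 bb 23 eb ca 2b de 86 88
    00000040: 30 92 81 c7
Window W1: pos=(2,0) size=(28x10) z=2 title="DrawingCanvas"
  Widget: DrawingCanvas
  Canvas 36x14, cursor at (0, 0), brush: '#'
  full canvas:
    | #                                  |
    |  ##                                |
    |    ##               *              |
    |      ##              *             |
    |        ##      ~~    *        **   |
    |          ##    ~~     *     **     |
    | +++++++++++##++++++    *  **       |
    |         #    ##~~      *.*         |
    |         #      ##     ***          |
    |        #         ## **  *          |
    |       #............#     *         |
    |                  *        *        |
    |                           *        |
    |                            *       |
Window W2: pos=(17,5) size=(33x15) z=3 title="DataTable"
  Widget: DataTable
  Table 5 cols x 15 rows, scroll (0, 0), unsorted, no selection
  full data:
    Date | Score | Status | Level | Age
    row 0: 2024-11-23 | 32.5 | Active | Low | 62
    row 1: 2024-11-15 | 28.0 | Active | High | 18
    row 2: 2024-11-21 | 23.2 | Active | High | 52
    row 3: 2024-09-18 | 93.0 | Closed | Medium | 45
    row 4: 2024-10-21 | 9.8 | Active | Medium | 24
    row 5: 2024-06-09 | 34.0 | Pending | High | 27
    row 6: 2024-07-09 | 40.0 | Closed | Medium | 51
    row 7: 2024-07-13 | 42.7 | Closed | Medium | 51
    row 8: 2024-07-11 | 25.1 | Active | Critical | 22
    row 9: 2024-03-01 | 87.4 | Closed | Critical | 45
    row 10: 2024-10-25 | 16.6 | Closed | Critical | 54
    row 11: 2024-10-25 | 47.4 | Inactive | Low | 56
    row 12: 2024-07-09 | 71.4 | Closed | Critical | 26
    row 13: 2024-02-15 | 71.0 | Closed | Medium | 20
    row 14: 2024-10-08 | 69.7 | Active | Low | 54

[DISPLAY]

─────────────────────┨──────────┨          
                     ┃1 7e 7e 7e┃          
                     ┃8 98 98 76┃          
#        ┏━━━━━━━━━━━━━━━━━━━━━━━━━━━━━━━┓ 
 ##      ┃ DataTable                     ┃ 
   ##    ┠───────────────────────────────┨ 
     ##  ┃Date      │Score│Status  │Level┃ 
━━━━━━━━━┃──────────┼─────┼────────┼─────┃ 
         ┃2024-11-23│32.5 │Active  │Low  ┃ 
         ┃2024-11-15│28.0 │Active  │High ┃ 
         ┃2024-11-21│23.2 │Active  │High ┃ 
         ┃2024-09-18│93.0 │Closed  │Mediu┃ 
         ┃2024-10-21│9.8  │Active  │Mediu┃ 
         ┃2024-06-09│34.0 │Pending │High ┃ 
         ┃2024-07-09│40.0 │Closed  │Mediu┃ 


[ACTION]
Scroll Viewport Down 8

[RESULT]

#        ┏━━━━━━━━━━━━━━━━━━━━━━━━━━━━━━━┓ 
 ##      ┃ DataTable                     ┃ 
   ##    ┠───────────────────────────────┨ 
     ##  ┃Date      │Score│Status  │Level┃ 
━━━━━━━━━┃──────────┼─────┼────────┼─────┃ 
         ┃2024-11-23│32.5 │Active  │Low  ┃ 
         ┃2024-11-15│28.0 │Active  │High ┃ 
         ┃2024-11-21│23.2 │Active  │High ┃ 
         ┃2024-09-18│93.0 │Closed  │Mediu┃ 
         ┃2024-10-21│9.8  │Active  │Mediu┃ 
         ┃2024-06-09│34.0 │Pending │High ┃ 
         ┃2024-07-09│40.0 │Closed  │Mediu┃ 
         ┃2024-07-13│42.7 │Closed  │Mediu┃ 
         ┃2024-07-11│25.1 │Active  │Criti┃ 
         ┗━━━━━━━━━━━━━━━━━━━━━━━━━━━━━━━┛ 


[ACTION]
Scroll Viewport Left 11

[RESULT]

  ┃    ##        ┏━━━━━━━━━━━━━━━━━━━━━━━━━
  ┃      ##      ┃ DataTable               
  ┃        ##    ┠─────────────────────────
  ┃          ##  ┃Date      │Score│Status  
  ┗━━━━━━━━━━━━━━┃──────────┼─────┼────────
                 ┃2024-11-23│32.5 │Active  
                 ┃2024-11-15│28.0 │Active  
                 ┃2024-11-21│23.2 │Active  
                 ┃2024-09-18│93.0 │Closed  
                 ┃2024-10-21│9.8  │Active  
                 ┃2024-06-09│34.0 │Pending 
                 ┃2024-07-09│40.0 │Closed  
                 ┃2024-07-13│42.7 │Closed  
                 ┃2024-07-11│25.1 │Active  
                 ┗━━━━━━━━━━━━━━━━━━━━━━━━━


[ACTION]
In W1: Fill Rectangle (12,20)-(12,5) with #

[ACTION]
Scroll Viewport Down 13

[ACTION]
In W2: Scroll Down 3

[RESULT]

  ┃    ##        ┏━━━━━━━━━━━━━━━━━━━━━━━━━
  ┃      ##      ┃ DataTable               
  ┃        ##    ┠─────────────────────────
  ┃          ##  ┃Date      │Score│Status  
  ┗━━━━━━━━━━━━━━┃──────────┼─────┼────────
                 ┃2024-09-18│93.0 │Closed  
                 ┃2024-10-21│9.8  │Active  
                 ┃2024-06-09│34.0 │Pending 
                 ┃2024-07-09│40.0 │Closed  
                 ┃2024-07-13│42.7 │Closed  
                 ┃2024-07-11│25.1 │Active  
                 ┃2024-03-01│87.4 │Closed  
                 ┃2024-10-25│16.6 │Closed  
                 ┃2024-10-25│47.4 │Inactive
                 ┗━━━━━━━━━━━━━━━━━━━━━━━━━


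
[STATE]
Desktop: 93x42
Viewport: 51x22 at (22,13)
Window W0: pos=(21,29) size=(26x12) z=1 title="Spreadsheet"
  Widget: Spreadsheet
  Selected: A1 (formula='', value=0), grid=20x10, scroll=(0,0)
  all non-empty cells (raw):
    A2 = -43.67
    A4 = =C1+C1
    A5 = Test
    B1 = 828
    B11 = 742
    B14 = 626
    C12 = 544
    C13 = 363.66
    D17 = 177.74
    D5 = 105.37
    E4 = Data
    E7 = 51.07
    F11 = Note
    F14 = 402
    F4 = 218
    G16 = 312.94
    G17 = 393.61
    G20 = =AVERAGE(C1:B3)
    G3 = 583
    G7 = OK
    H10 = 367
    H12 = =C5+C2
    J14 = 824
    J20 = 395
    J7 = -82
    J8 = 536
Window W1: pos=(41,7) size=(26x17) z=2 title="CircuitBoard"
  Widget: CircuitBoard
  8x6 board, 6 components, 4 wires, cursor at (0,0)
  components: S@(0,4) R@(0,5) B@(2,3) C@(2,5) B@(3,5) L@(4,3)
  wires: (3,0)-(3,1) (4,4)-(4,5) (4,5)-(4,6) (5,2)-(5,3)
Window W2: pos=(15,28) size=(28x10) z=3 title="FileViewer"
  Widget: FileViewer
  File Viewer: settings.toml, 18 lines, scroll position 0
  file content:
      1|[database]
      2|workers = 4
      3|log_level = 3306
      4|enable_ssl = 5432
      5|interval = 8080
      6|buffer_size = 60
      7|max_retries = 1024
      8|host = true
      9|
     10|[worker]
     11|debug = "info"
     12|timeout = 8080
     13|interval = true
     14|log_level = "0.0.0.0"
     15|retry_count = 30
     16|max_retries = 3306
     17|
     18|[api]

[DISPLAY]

                   ┃1                       ┃      
                   ┃                        ┃      
                   ┃2               B       ┃      
                   ┃                        ┃      
                   ┃3   · ─ ·               ┃      
                   ┃                        ┃      
                   ┃4               L   · ─ ┃      
                   ┃                        ┃      
                   ┃5           · ─ ·       ┃      
                   ┃Cursor: (0,0)           ┃      
                   ┗━━━━━━━━━━━━━━━━━━━━━━━━┛      
                                                   
                                                   
                                                   
                                                   
━━━━━━━━━━━━━━━━━━━━┓                              
iewer               ┃━━━┓                          
────────────────────┨   ┃                          
ase]               ▲┃───┨                          
s = 4              █┃   ┃                          
vel = 3306         ░┃  C┃                          
_ssl = 5432        ░┃---┃                          


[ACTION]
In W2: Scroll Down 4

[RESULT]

                   ┃1                       ┃      
                   ┃                        ┃      
                   ┃2               B       ┃      
                   ┃                        ┃      
                   ┃3   · ─ ·               ┃      
                   ┃                        ┃      
                   ┃4               L   · ─ ┃      
                   ┃                        ┃      
                   ┃5           · ─ ·       ┃      
                   ┃Cursor: (0,0)           ┃      
                   ┗━━━━━━━━━━━━━━━━━━━━━━━━┛      
                                                   
                                                   
                                                   
                                                   
━━━━━━━━━━━━━━━━━━━━┓                              
iewer               ┃━━━┓                          
────────────────────┨   ┃                          
al = 8080          ▲┃───┨                          
_size = 60         ░┃   ┃                          
tries = 1024       █┃  C┃                          
 true              ░┃---┃                          


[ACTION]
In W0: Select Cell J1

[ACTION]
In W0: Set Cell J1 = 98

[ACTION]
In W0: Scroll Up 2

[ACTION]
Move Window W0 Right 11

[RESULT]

                   ┃1                       ┃      
                   ┃                        ┃      
                   ┃2               B       ┃      
                   ┃                        ┃      
                   ┃3   · ─ ·               ┃      
                   ┃                        ┃      
                   ┃4               L   · ─ ┃      
                   ┃                        ┃      
                   ┃5           · ─ ·       ┃      
                   ┃Cursor: (0,0)           ┃      
                   ┗━━━━━━━━━━━━━━━━━━━━━━━━┛      
                                                   
                                                   
                                                   
                                                   
━━━━━━━━━━━━━━━━━━━━┓                              
iewer               ┃━━━━━━━━━━━━━━┓               
────────────────────┨et            ┃               
al = 8080          ▲┃──────────────┨               
_size = 60         ░┃              ┃               
tries = 1024       █┃     B       C┃               
 true              ░┃--------------┃               
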